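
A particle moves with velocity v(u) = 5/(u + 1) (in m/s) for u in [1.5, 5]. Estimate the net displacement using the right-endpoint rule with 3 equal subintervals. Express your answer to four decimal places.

Δu = (5 − 1.5)/3 = 7/6.
Right endpoints: 8/3, 23/6, 5.
v(8/3) = 15/11, v(23/6) = 30/29, v(5) = 5/6.
Sum = Δu · [v(8/3) + v(23/6) + v(5)].
Sum ≈ 3.7700.

3.7700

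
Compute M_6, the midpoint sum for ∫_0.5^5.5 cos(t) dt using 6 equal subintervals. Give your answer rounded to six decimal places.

-1.219960

Δt = (5.5 − 0.5)/6 = 5/6.
Midpoints: 11/12, 1.75, 31/12, 41/12, 4.25, 61/12.
f(11/12) ≈ 0.608469, f(1.75) ≈ -0.178246, f(31/12) ≈ -0.848178, f(41/12) ≈ -0.962405, f(4.25) ≈ -0.446087, f(61/12) ≈ 0.362496.
Sum = Δt · [f(11/12) + f(1.75) + f(31/12) + ...].
Sum ≈ -1.219960.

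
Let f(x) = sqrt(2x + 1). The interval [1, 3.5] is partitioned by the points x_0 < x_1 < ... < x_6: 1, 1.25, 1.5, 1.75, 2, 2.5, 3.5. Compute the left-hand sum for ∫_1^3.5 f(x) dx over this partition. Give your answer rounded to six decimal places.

Subinterval widths: 0.25, 0.25, 0.25, 0.25, 0.5, 1.
Left endpoints: 1, 1.25, 1.5, 1.75, 2, 2.5.
f(1) ≈ 1.732051, f(1.25) ≈ 1.870829, f(1.5) ≈ 2.000000, f(1.75) ≈ 2.121320, f(2) ≈ 2.236068, f(2.5) ≈ 2.449490.
Sum = Σ Δx_i · f(x_i).
Sum ≈ 5.498574.

5.498574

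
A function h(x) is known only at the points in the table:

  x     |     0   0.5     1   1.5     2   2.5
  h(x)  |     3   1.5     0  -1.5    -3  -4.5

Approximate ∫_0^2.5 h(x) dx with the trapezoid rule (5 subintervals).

Δx = 0.5.
T_5 = (0.5/2)·[3 + 2·1.5 + 2·0 + 2·(-1.5) + 2·(-3) + (-4.5)] = -1.875.

-1.875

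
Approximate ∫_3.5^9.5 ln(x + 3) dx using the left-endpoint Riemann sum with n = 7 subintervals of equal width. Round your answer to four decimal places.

Δx = (9.5 − 3.5)/7 = 6/7.
Left endpoints: 3.5, 61/14, 73/14, 85/14, 97/14, 109/14, 121/14.
f(3.5) ≈ 1.8718, f(61/14) ≈ 1.9957, f(73/14) ≈ 2.1059, f(85/14) ≈ 2.2051, f(97/14) ≈ 2.2954, f(109/14) ≈ 2.3782, f(121/14) ≈ 2.4547.
Sum = Δx · [f(3.5) + f(61/14) + f(73/14) + ...].
Sum ≈ 13.1201.

13.1201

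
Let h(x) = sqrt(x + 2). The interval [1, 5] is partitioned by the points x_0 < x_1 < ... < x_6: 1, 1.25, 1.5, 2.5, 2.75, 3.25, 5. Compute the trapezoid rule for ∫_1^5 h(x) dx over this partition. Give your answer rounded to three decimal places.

8.872

Subinterval widths: 0.25, 0.25, 1, 0.25, 0.5, 1.75.
h(1) ≈ 1.732, h(1.25) ≈ 1.803, h(1.5) ≈ 1.871, h(2.5) ≈ 2.121, h(2.75) ≈ 2.179, h(3.25) ≈ 2.291, h(5) ≈ 2.646.
On each subinterval the trapezoid contributes (Δx_i/2)·[h(x_{i-1}) + h(x_i)].
Sum ≈ 8.872.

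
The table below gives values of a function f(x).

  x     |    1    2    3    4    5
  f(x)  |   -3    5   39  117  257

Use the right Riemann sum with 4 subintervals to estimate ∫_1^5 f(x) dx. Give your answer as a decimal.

Δx = 1.
Sum = 1·[5 + 39 + 117 + 257] = 418.

418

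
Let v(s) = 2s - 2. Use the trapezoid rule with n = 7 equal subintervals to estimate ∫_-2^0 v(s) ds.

-8

Δs = (0 − (-2))/7 = 2/7.
v(-2) = -6, v(-12/7) = -38/7, v(-10/7) = -34/7, v(-8/7) = -30/7, v(-6/7) = -26/7, v(-4/7) = -22/7, v(-2/7) = -18/7, v(0) = -2.
T_7 = (Δs/2)·[v(s_0) + 2v(s_1) + ... + 2v(s_{6}) + v(s_7)].
Sum = -8.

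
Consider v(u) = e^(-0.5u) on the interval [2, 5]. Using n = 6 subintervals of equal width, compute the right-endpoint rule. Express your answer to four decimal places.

0.5031

Δu = (5 − 2)/6 = 0.5.
Right endpoints: 2.5, 3, 3.5, 4, 4.5, 5.
v(2.5) ≈ 0.2865, v(3) ≈ 0.2231, v(3.5) ≈ 0.1738, v(4) ≈ 0.1353, v(4.5) ≈ 0.1054, v(5) ≈ 0.0821.
Sum = Δu · [v(2.5) + v(3) + v(3.5) + ...].
Sum ≈ 0.5031.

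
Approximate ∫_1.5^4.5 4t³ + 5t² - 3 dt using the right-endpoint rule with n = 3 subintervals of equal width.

Δt = (4.5 − 1.5)/3 = 1.
Right endpoints: 2.5, 3.5, 4.5.
f(2.5) = 90.75, f(3.5) = 229.75, f(4.5) = 462.75.
Sum = Δt · [f(2.5) + f(3.5) + f(4.5)].
Sum = 783.25.

783.25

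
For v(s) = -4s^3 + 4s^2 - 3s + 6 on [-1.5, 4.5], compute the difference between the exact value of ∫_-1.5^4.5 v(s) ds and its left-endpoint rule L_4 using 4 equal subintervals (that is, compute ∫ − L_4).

Exact integral: ∫_-1.5^4.5 v(s) ds = -270.
L_4 = -58.5.
Error = -270 − (-58.5) = -211.5.

-211.5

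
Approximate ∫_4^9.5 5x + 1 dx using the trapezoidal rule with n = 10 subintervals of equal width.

191.125

Δx = (9.5 − 4)/10 = 0.55.
f(4) = 21, f(4.55) = 23.75, f(5.1) = 26.5, f(5.65) = 29.25, f(6.2) = 32, f(6.75) = 34.75, f(7.3) = 37.5, f(7.85) = 40.25, f(8.4) = 43, f(8.95) = 45.75, f(9.5) = 48.5.
T_10 = (Δx/2)·[f(x_0) + 2f(x_1) + ... + 2f(x_{9}) + f(x_10)].
Sum = 191.125.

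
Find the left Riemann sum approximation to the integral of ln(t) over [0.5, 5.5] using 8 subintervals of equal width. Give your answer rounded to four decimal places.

3.9167

Δt = (5.5 − 0.5)/8 = 0.625.
Left endpoints: 0.5, 1.125, 1.75, 2.375, 3, 3.625, 4.25, 4.875.
f(0.5) ≈ -0.6931, f(1.125) ≈ 0.1178, f(1.75) ≈ 0.5596, f(2.375) ≈ 0.8650, f(3) ≈ 1.0986, f(3.625) ≈ 1.2879, f(4.25) ≈ 1.4469, f(4.875) ≈ 1.5841.
Sum = Δt · [f(0.5) + f(1.125) + f(1.75) + ...].
Sum ≈ 3.9167.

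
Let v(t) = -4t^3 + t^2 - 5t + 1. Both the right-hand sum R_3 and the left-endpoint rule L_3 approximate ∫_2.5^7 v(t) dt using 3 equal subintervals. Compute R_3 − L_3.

-1933.875

R_3 = -3416.625.
L_3 = -1482.75.
R_3 − L_3 = -1933.875.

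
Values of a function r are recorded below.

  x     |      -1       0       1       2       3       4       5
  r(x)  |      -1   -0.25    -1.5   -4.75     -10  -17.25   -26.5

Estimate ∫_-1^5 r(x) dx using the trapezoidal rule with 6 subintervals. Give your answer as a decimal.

-47.5

Δx = 1.
T_6 = (1/2)·[(-1) + 2·(-0.25) + 2·(-1.5) + 2·(-4.75) + 2·(-10) + 2·(-17.25) + (-26.5)] = -47.5.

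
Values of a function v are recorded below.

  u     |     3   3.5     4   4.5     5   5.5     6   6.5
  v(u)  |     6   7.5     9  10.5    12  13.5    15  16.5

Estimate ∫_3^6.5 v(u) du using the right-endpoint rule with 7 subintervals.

Δu = 0.5.
Sum = 0.5·[7.5 + 9 + 10.5 + 12 + 13.5 + 15 + 16.5] = 42.

42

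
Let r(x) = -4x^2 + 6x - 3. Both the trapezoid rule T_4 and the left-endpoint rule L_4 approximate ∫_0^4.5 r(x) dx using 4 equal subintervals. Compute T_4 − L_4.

-30.375

T_4 = -78.046875.
L_4 = -47.671875.
T_4 − L_4 = -30.375.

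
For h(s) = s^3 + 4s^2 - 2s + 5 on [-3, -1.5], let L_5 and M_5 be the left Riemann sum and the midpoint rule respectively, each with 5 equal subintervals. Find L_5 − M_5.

L_5 = 27.66.
M_5 = 26.7965625.
L_5 − M_5 = 0.8634375.

0.8634375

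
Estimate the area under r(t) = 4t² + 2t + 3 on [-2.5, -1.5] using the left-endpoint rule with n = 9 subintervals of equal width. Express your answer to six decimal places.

16.119342

Δt = (-1.5 − (-2.5))/9 = 1/9.
Left endpoints: -2.5, -43/18, -41/18, -13/6, -37/18, -35/18, -11/6, -31/18, -29/18.
r(-2.5) = 23, r(-43/18) = 1705/81, r(-41/18) = 1555/81, r(-13/6) = 157/9, r(-37/18) = 1279/81, r(-35/18) = 1153/81, r(-11/6) = 115/9, r(-31/18) = 925/81, r(-29/18) = 823/81.
Sum = Δt · [r(-2.5) + r(-43/18) + r(-41/18) + ...].
Sum ≈ 16.119342.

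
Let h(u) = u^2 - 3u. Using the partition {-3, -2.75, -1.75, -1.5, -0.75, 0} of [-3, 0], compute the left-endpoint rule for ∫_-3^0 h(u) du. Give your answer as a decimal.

Subinterval widths: 0.25, 1, 0.25, 0.75, 0.75.
Left endpoints: -3, -2.75, -1.75, -1.5, -0.75.
h(-3) = 18, h(-2.75) = 15.8125, h(-1.75) = 8.3125, h(-1.5) = 6.75, h(-0.75) = 2.8125.
Sum = Σ Δu_i · h(u_i).
Sum = 29.5625.

29.5625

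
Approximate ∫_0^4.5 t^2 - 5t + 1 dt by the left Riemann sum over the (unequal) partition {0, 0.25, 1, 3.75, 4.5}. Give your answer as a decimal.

Subinterval widths: 0.25, 0.75, 2.75, 0.75.
Left endpoints: 0, 0.25, 1, 3.75.
f(0) = 1, f(0.25) = -0.1875, f(1) = -3, f(3.75) = -3.6875.
Sum = Σ Δt_i · f(t_i).
Sum = -10.90625.

-10.90625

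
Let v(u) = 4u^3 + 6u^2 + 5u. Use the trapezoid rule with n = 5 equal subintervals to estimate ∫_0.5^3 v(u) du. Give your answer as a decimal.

Δu = (3 − 0.5)/5 = 0.5.
v(0.5) = 4.5, v(1) = 15, v(1.5) = 34.5, v(2) = 66, v(2.5) = 112.5, v(3) = 177.
T_5 = (Δu/2)·[v(u_0) + 2v(u_1) + ... + 2v(u_{4}) + v(u_5)].
Sum = 159.375.

159.375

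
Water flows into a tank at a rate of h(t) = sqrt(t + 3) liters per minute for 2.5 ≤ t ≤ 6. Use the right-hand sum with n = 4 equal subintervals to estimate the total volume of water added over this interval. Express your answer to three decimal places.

9.684

Δt = (6 − 2.5)/4 = 0.875.
Right endpoints: 3.375, 4.25, 5.125, 6.
h(3.375) ≈ 2.525, h(4.25) ≈ 2.693, h(5.125) ≈ 2.850, h(6) ≈ 3.000.
Sum = Δt · [h(3.375) + h(4.25) + h(5.125) + h(6)].
Sum ≈ 9.684.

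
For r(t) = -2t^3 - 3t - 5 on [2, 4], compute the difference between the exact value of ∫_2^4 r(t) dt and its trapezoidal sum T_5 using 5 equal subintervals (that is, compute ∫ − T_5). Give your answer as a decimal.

0.96

Exact integral: ∫_2^4 r(t) dt = -148.
T_5 = -148.96.
Error = -148 − (-148.96) = 0.96.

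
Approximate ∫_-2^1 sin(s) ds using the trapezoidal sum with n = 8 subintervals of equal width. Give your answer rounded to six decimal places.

-0.945214

Δs = (1 − (-2))/8 = 0.375.
f(-2) ≈ -0.909297, f(-1.625) ≈ -0.998531, f(-1.25) ≈ -0.948985, f(-0.875) ≈ -0.767544, f(-0.5) ≈ -0.479426, f(-0.125) ≈ -0.124675, f(0.25) ≈ 0.247404, f(0.625) ≈ 0.585097, f(1) ≈ 0.841471.
T_8 = (Δs/2)·[f(s_0) + 2f(s_1) + ... + 2f(s_{7}) + f(s_8)].
Sum ≈ -0.945214.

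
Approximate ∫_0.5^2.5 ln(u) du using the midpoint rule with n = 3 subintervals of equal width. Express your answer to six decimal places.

Δu = (2.5 − 0.5)/3 = 2/3.
Midpoints: 5/6, 1.5, 13/6.
f(5/6) ≈ -0.182322, f(1.5) ≈ 0.405465, f(13/6) ≈ 0.773190.
Sum = Δu · [f(5/6) + f(1.5) + f(13/6)].
Sum ≈ 0.664222.

0.664222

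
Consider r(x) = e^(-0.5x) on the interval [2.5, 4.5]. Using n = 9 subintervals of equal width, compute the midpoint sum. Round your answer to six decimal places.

Δx = (4.5 − 2.5)/9 = 2/9.
Midpoints: 47/18, 17/6, 55/18, 59/18, 3.5, 67/18, 71/18, 25/6, 79/18.
r(47/18) ≈ 0.271022, r(17/6) ≈ 0.242521, r(55/18) ≈ 0.217017, r(59/18) ≈ 0.194196, r(3.5) ≈ 0.173774, r(67/18) ≈ 0.155500, r(71/18) ≈ 0.139147, r(25/6) ≈ 0.124514, r(79/18) ≈ 0.111420.
Sum = Δx · [r(47/18) + r(17/6) + r(55/18) + ...].
Sum ≈ 0.362025.

0.362025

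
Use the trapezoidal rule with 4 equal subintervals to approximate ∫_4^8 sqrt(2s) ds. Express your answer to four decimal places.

Δs = (8 − 4)/4 = 1.
f(4) ≈ 2.8284, f(5) ≈ 3.1623, f(6) ≈ 3.4641, f(7) ≈ 3.7417, f(8) ≈ 4.0000.
T_4 = (Δs/2)·[f(s_0) + 2f(s_1) + 2f(s_2) + 2f(s_3) + f(s_4)].
Sum ≈ 13.7823.

13.7823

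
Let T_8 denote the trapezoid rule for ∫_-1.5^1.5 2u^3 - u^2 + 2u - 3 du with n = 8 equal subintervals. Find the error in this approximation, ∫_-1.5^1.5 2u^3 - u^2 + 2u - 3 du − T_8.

0.0703125

Exact integral: ∫_-1.5^1.5 f(u) du = -11.25.
T_8 = -11.3203125.
Error = -11.25 − (-11.3203125) = 0.0703125.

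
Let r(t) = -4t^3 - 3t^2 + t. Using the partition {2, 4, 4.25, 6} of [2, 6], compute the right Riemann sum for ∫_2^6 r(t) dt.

Subinterval widths: 2, 0.25, 1.75.
Right endpoints: 4, 4.25, 6.
r(4) = -300, r(4.25) = -357, r(6) = -966.
Sum = Σ Δt_i · r(t_i).
Sum = -2379.75.

-2379.75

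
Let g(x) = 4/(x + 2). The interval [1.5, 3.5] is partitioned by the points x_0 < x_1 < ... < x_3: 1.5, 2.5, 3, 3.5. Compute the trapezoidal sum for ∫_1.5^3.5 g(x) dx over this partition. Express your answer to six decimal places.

Subinterval widths: 1, 0.5, 0.5.
g(1.5) = 8/7, g(2.5) = 8/9, g(3) = 0.8, g(3.5) = 8/11.
On each subinterval the trapezoid contributes (Δx_i/2)·[g(x_{i-1}) + g(x_i)].
Sum ≈ 1.819913.

1.819913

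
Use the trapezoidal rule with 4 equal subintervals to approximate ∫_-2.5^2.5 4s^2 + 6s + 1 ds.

51.875

Δs = (2.5 − (-2.5))/4 = 1.25.
f(-2.5) = 11, f(-1.25) = -0.25, f(0) = 1, f(1.25) = 14.75, f(2.5) = 41.
T_4 = (Δs/2)·[f(s_0) + 2f(s_1) + 2f(s_2) + 2f(s_3) + f(s_4)].
Sum = 51.875.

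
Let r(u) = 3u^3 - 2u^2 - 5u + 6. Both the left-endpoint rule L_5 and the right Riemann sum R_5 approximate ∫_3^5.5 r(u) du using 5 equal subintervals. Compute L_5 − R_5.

-181.5625

L_5 = 407.5.
R_5 = 589.0625.
L_5 − R_5 = -181.5625.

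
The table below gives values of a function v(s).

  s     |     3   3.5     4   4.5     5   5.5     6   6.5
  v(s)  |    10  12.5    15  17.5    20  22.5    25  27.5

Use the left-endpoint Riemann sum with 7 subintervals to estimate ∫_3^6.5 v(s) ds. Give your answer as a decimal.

61.25

Δs = 0.5.
Sum = 0.5·[10 + 12.5 + 15 + 17.5 + 20 + 22.5 + 25] = 61.25.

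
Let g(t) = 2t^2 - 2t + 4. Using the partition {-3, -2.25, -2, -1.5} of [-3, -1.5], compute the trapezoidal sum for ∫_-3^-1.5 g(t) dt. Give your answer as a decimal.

Subinterval widths: 0.75, 0.25, 0.5.
g(-3) = 28, g(-2.25) = 18.625, g(-2) = 16, g(-1.5) = 11.5.
On each subinterval the trapezoid contributes (Δt_i/2)·[g(t_{i-1}) + g(t_i)].
Sum = 28.6875.

28.6875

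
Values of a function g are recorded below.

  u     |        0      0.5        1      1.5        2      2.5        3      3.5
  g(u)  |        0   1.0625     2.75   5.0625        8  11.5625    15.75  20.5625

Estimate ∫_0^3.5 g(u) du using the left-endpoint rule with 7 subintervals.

22.09375

Δu = 0.5.
Sum = 0.5·[0 + 1.0625 + 2.75 + 5.0625 + 8 + 11.5625 + 15.75] = 22.09375.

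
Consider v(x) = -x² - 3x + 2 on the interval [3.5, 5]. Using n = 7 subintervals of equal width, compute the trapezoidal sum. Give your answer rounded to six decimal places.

-43.511480

Δx = (5 − 3.5)/7 = 3/14.
v(3.5) = -20.75, v(26/7) = -1124/49, v(55/14) = -4943/196, v(29/7) = -1352/49, v(61/14) = -5891/196, v(32/7) = -1598/49, v(67/14) = -6911/196, v(5) = -38.
T_7 = (Δx/2)·[v(x_0) + 2v(x_1) + ... + 2v(x_{6}) + v(x_7)].
Sum ≈ -43.511480.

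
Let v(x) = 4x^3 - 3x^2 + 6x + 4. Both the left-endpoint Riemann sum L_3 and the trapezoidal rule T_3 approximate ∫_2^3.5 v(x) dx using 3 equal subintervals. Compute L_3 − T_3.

L_3 = 100.875.
T_3 = 131.8125.
L_3 − T_3 = -30.9375.

-30.9375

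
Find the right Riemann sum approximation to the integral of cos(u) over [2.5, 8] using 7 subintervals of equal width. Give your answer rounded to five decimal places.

Δu = (8 − 2.5)/7 = 11/14.
Right endpoints: 23/7, 57/14, 34/7, 79/14, 45/7, 101/14, 8.
f(23/7) ≈ -0.98963, f(57/14) ≈ -0.59797, f(34/7) ≈ 0.14425, f(79/14) ≈ 0.80190, f(45/7) ≈ 0.98945, f(101/14) ≈ 0.59695, f(8) ≈ -0.14550.
Sum = Δu · [f(23/7) + f(57/14) + f(34/7) + ...].
Sum ≈ 0.62814.

0.62814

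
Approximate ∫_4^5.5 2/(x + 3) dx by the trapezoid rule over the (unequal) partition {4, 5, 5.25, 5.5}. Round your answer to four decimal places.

Subinterval widths: 1, 0.25, 0.25.
f(4) = 2/7, f(5) = 0.25, f(5.25) = 8/33, f(5.5) = 4/17.
On each subinterval the trapezoid contributes (Δx_i/2)·[f(x_{i-1}) + f(x_i)].
Sum ≈ 0.3891.

0.3891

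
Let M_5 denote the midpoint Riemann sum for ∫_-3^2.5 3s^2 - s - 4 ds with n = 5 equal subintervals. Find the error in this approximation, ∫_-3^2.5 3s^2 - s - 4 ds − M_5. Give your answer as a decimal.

Exact integral: ∫_-3^2.5 f(s) ds = 22.
M_5 = 20.33625.
Error = 22 − 20.33625 = 1.66375.

1.66375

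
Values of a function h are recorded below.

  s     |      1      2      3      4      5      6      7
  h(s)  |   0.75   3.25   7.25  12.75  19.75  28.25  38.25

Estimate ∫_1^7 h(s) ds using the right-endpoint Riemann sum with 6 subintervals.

109.5

Δs = 1.
Sum = 1·[3.25 + 7.25 + 12.75 + 19.75 + 28.25 + 38.25] = 109.5.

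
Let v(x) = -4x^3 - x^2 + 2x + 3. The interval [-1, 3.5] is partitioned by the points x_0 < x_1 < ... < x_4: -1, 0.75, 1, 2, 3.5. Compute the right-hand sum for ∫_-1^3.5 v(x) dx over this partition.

Subinterval widths: 1.75, 0.25, 1, 1.5.
Right endpoints: 0.75, 1, 2, 3.5.
v(0.75) = 2.25, v(1) = 0, v(2) = -29, v(3.5) = -173.75.
Sum = Σ Δx_i · v(x_i).
Sum = -285.6875.

-285.6875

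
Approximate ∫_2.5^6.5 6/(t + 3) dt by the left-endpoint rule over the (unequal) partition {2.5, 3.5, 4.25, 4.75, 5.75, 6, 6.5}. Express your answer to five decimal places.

3.47597

Subinterval widths: 1, 0.75, 0.5, 1, 0.25, 0.5.
Left endpoints: 2.5, 3.5, 4.25, 4.75, 5.75, 6.
f(2.5) = 12/11, f(3.5) = 12/13, f(4.25) = 24/29, f(4.75) = 24/31, f(5.75) = 24/35, f(6) = 2/3.
Sum = Σ Δt_i · f(t_i).
Sum ≈ 3.47597.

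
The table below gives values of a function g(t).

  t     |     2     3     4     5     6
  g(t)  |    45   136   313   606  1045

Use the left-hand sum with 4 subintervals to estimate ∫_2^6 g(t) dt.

1100

Δt = 1.
Sum = 1·[45 + 136 + 313 + 606] = 1100.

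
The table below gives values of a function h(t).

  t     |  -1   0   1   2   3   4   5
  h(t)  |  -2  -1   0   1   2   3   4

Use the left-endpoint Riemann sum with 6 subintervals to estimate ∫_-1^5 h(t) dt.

Δt = 1.
Sum = 1·[(-2) + (-1) + 0 + 1 + 2 + 3] = 3.

3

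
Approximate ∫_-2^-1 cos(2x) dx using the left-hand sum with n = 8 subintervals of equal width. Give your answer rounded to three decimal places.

-0.844

Δx = (-1 − (-2))/8 = 0.125.
Left endpoints: -2, -1.875, -1.75, -1.625, -1.5, -1.375, -1.25, -1.125.
f(-2) ≈ -0.654, f(-1.875) ≈ -0.821, f(-1.75) ≈ -0.936, f(-1.625) ≈ -0.994, f(-1.5) ≈ -0.990, f(-1.375) ≈ -0.924, f(-1.25) ≈ -0.801, f(-1.125) ≈ -0.628.
Sum = Δx · [f(-2) + f(-1.875) + f(-1.75) + ...].
Sum ≈ -0.844.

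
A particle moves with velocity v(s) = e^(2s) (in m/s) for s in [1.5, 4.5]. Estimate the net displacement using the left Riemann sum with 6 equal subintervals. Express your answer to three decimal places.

Δs = (4.5 − 1.5)/6 = 0.5.
Left endpoints: 1.5, 2, 2.5, 3, 3.5, 4.
v(1.5) ≈ 20.086, v(2) ≈ 54.598, v(2.5) ≈ 148.413, v(3) ≈ 403.429, v(3.5) ≈ 1096.633, v(4) ≈ 2980.958.
Sum = Δs · [v(1.5) + v(2) + v(2.5) + ...].
Sum ≈ 2352.058.

2352.058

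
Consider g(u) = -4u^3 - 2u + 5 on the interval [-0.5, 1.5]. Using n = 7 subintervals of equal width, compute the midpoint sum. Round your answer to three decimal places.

Δu = (1.5 − (-0.5))/7 = 2/7.
Midpoints: -5/14, -1/14, 3/14, 0.5, 11/14, 15/14, 19/14.
g(-5/14) = 4045/686, g(-1/14) = 3529/686, g(3/14) = 3109/686, g(0.5) = 3.5, g(11/14) = 1021/686, g(15/14) = -1415/686, g(19/14) = -5291/686.
Sum = Δu · [g(-5/14) + g(-1/14) + g(3/14) + ...].
Sum ≈ 3.082.

3.082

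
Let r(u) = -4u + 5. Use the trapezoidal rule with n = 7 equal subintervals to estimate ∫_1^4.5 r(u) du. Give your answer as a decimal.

Δu = (4.5 − 1)/7 = 0.5.
r(1) = 1, r(1.5) = -1, r(2) = -3, r(2.5) = -5, r(3) = -7, r(3.5) = -9, r(4) = -11, r(4.5) = -13.
T_7 = (Δu/2)·[r(u_0) + 2r(u_1) + ... + 2r(u_{6}) + r(u_7)].
Sum = -21.

-21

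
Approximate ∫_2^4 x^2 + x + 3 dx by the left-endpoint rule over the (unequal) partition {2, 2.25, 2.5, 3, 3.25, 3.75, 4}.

28.0625

Subinterval widths: 0.25, 0.25, 0.5, 0.25, 0.5, 0.25.
Left endpoints: 2, 2.25, 2.5, 3, 3.25, 3.75.
f(2) = 9, f(2.25) = 10.3125, f(2.5) = 11.75, f(3) = 15, f(3.25) = 16.8125, f(3.75) = 20.8125.
Sum = Σ Δx_i · f(x_i).
Sum = 28.0625.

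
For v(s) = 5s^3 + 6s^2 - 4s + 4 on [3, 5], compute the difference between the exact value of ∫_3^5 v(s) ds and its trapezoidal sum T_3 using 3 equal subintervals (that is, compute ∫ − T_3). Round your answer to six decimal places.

Exact integral: ∫_3^5 v(s) ds = 852.
T_3 ≈ 861.77777778.
Error ≈ 852 − 861.77777778 ≈ -9.777778.

-9.777778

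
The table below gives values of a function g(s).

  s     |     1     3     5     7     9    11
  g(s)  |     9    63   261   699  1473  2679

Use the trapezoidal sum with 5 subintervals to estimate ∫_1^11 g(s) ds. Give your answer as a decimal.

Δs = 2.
T_5 = (2/2)·[9 + 2·63 + 2·261 + 2·699 + 2·1473 + 2679] = 7680.

7680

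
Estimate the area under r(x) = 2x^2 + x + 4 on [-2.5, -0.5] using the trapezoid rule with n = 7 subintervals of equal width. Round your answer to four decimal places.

Δx = (-0.5 − (-2.5))/7 = 2/7.
r(-2.5) = 14, r(-31/14) = 568/49, r(-27/14) = 466/49, r(-23/14) = 380/49, r(-19/14) = 310/49, r(-15/14) = 256/49, r(-11/14) = 218/49, r(-0.5) = 4.
T_7 = (Δx/2)·[r(x_0) + 2r(x_1) + ... + 2r(x_{6}) + r(x_7)].
Sum ≈ 15.3878.

15.3878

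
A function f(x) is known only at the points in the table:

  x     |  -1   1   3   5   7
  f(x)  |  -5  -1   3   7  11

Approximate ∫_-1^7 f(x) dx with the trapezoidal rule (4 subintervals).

Δx = 2.
T_4 = (2/2)·[(-5) + 2·(-1) + 2·3 + 2·7 + 11] = 24.

24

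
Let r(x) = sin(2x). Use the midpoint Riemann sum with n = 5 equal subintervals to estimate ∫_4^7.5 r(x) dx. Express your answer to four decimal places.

0.3337

Δx = (7.5 − 4)/5 = 0.7.
Midpoints: 4.35, 5.05, 5.75, 6.45, 7.15.
r(4.35) ≈ 0.6630, r(5.05) ≈ -0.6251, r(5.75) ≈ -0.8755, r(6.45) ≈ 0.3275, r(7.15) ≈ 0.9868.
Sum = Δx · [r(4.35) + r(5.05) + r(5.75) + r(6.45) + r(7.15)].
Sum ≈ 0.3337.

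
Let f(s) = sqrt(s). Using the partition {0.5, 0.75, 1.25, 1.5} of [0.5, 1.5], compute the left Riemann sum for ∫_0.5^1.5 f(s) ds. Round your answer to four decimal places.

0.8893

Subinterval widths: 0.25, 0.5, 0.25.
Left endpoints: 0.5, 0.75, 1.25.
f(0.5) ≈ 0.7071, f(0.75) ≈ 0.8660, f(1.25) ≈ 1.1180.
Sum = Σ Δs_i · f(s_i).
Sum ≈ 0.8893.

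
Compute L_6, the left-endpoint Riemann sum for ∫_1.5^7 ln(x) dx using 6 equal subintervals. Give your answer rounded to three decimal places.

6.771

Δx = (7 − 1.5)/6 = 11/12.
Left endpoints: 1.5, 29/12, 10/3, 4.25, 31/6, 73/12.
f(1.5) ≈ 0.405, f(29/12) ≈ 0.882, f(10/3) ≈ 1.204, f(4.25) ≈ 1.447, f(31/6) ≈ 1.642, f(73/12) ≈ 1.806.
Sum = Δx · [f(1.5) + f(29/12) + f(10/3) + ...].
Sum ≈ 6.771.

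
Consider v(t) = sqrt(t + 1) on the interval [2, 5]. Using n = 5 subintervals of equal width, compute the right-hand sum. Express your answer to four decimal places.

Δt = (5 − 2)/5 = 0.6.
Right endpoints: 2.6, 3.2, 3.8, 4.4, 5.
v(2.6) ≈ 1.8974, v(3.2) ≈ 2.0494, v(3.8) ≈ 2.1909, v(4.4) ≈ 2.3238, v(5) ≈ 2.4495.
Sum = Δt · [v(2.6) + v(3.2) + v(3.8) + v(4.4) + v(5)].
Sum ≈ 6.5466.

6.5466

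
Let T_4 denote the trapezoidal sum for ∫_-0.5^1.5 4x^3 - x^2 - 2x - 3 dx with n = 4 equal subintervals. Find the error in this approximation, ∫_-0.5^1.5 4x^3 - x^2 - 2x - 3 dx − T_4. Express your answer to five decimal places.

-0.41667

Exact integral: ∫_-0.5^1.5 f(x) dx ≈ -4.1666667.
T_4 = -3.75.
Error ≈ -4.1666667 − (-3.75) ≈ -0.41667.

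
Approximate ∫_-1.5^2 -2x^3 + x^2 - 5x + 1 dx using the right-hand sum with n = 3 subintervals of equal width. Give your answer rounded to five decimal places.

-25.40741

Δx = (2 − (-1.5))/3 = 7/6.
Right endpoints: -1/3, 5/6, 2.
f(-1/3) = 77/27, f(5/6) = -98/27, f(2) = -21.
Sum = Δx · [f(-1/3) + f(5/6) + f(2)].
Sum ≈ -25.40741.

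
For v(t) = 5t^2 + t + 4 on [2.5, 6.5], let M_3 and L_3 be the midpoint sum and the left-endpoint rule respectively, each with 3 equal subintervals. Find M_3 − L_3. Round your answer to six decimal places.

M_3 ≈ 462.70370370.
L_3 ≈ 348.92592593.
M_3 − L_3 ≈ 113.777778.

113.777778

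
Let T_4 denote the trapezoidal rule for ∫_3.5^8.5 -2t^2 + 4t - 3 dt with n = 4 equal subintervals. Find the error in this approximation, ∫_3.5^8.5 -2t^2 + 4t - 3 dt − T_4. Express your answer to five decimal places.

Exact integral: ∫_3.5^8.5 f(t) dt ≈ -275.8333333.
T_4 = -278.4375.
Error ≈ -275.8333333 − (-278.4375) ≈ 2.60417.

2.60417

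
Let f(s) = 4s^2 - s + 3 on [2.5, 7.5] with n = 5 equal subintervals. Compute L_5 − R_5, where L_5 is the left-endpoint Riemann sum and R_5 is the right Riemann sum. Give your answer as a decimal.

-195

L_5 = 437.5.
R_5 = 632.5.
L_5 − R_5 = -195.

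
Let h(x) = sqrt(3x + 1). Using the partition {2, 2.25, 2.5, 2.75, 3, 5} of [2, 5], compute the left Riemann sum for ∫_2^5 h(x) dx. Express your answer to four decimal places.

Subinterval widths: 0.25, 0.25, 0.25, 0.25, 2.
Left endpoints: 2, 2.25, 2.5, 2.75, 3.
h(2) ≈ 2.6458, h(2.25) ≈ 2.7839, h(2.5) ≈ 2.9155, h(2.75) ≈ 3.0414, h(3) ≈ 3.1623.
Sum = Σ Δx_i · h(x_i).
Sum ≈ 9.1712.

9.1712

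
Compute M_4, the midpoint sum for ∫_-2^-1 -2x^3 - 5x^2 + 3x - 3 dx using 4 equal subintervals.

Δx = (-1 − (-2))/4 = 0.25.
Midpoints: -1.875, -1.625, -1.375, -1.125.
f(-1.875) = -13.01953125, f(-1.625) = -12.49609375, f(-1.375) = -11.37890625, f(-1.125) = -9.85546875.
Sum = Δx · [f(-1.875) + f(-1.625) + f(-1.375) + f(-1.125)].
Sum = -11.6875.

-11.6875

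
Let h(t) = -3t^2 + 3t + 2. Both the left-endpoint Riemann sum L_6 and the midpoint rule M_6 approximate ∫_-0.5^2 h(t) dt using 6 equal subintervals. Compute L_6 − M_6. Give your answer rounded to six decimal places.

L_6 ≈ 3.06423611.
M_6 ≈ 2.60850694.
L_6 − M_6 ≈ 0.455729.

0.455729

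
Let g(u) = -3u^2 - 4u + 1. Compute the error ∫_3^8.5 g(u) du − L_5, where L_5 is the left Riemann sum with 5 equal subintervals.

-113.135

Exact integral: ∫_3^8.5 g(u) du = -708.125.
L_5 = -594.99.
Error = -708.125 − (-594.99) = -113.135.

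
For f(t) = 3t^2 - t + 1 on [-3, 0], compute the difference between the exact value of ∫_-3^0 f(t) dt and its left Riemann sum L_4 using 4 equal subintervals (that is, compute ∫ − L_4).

Exact integral: ∫_-3^0 f(t) dt = 34.5.
L_4 = 46.59375.
Error = 34.5 − 46.59375 = -12.09375.

-12.09375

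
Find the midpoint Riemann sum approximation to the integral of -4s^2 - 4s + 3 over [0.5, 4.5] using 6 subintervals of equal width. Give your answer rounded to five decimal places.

Δs = (4.5 − 0.5)/6 = 2/3.
Midpoints: 5/6, 1.5, 13/6, 17/6, 3.5, 25/6.
f(5/6) = -28/9, f(1.5) = -12, f(13/6) = -220/9, f(17/6) = -364/9, f(3.5) = -60, f(25/6) = -748/9.
Sum = Δs · [f(5/6) + f(1.5) + f(13/6) + ...].
Sum ≈ -148.74074.

-148.74074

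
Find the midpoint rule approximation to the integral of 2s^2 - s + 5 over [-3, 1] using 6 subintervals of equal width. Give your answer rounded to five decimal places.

42.37037

Δs = (1 − (-3))/6 = 2/3.
Midpoints: -8/3, -2, -4/3, -2/3, 0, 2/3.
f(-8/3) = 197/9, f(-2) = 15, f(-4/3) = 89/9, f(-2/3) = 59/9, f(0) = 5, f(2/3) = 47/9.
Sum = Δs · [f(-8/3) + f(-2) + f(-4/3) + ...].
Sum ≈ 42.37037.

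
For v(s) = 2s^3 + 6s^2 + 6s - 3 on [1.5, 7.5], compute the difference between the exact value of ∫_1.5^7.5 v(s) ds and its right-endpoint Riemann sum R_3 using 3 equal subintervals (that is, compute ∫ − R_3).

-1329

Exact integral: ∫_1.5^7.5 v(s) ds = 2560.5.
R_3 = 3889.5.
Error = 2560.5 − 3889.5 = -1329.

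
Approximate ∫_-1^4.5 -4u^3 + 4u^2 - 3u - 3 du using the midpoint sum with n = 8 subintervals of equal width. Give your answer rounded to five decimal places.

Δu = (4.5 − (-1))/8 = 0.6875.
Midpoints: -0.65625, 0.03125, 0.71875, 1.40625, 2.09375, 2.78125, 3.46875, 4.15625.
f(-0.65625) = 14925/8192, f(0.03125) = -25313/8192, f(0.71875) = -37479/8192, f(1.40625) = -85461/8192, f(2.09375) = -233147/8192, f(2.78125) = -544425/8192, f(3.46875) = -1083183/8192, f(4.15625) = -1913309/8192.
Sum = Δu · [f(-0.65625) + f(0.03125) + f(0.71875) + ...].
Sum ≈ -327.92139.

-327.92139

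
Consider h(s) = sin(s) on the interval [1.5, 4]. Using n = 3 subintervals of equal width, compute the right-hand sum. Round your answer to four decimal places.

-0.0490

Δs = (4 − 1.5)/3 = 5/6.
Right endpoints: 7/3, 19/6, 4.
h(7/3) ≈ 0.7231, h(19/6) ≈ -0.0251, h(4) ≈ -0.7568.
Sum = Δs · [h(7/3) + h(19/6) + h(4)].
Sum ≈ -0.0490.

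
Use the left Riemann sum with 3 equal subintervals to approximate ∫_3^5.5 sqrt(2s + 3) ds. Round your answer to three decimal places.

Δs = (5.5 − 3)/3 = 5/6.
Left endpoints: 3, 23/6, 14/3.
f(3) ≈ 3.000, f(23/6) ≈ 3.266, f(14/3) ≈ 3.512.
Sum = Δs · [f(3) + f(23/6) + f(14/3)].
Sum ≈ 8.148.

8.148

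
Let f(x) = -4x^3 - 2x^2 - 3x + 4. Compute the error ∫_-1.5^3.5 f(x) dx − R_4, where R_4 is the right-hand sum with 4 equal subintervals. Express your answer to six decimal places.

Exact integral: ∫_-1.5^3.5 f(x) dx ≈ -170.83333333.
R_4 = -326.5625.
Error ≈ -170.83333333 − (-326.5625) ≈ 155.729167.

155.729167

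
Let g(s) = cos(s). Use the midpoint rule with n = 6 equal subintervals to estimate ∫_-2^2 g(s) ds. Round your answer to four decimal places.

1.8527

Δs = (2 − (-2))/6 = 2/3.
Midpoints: -5/3, -1, -1/3, 1/3, 1, 5/3.
g(-5/3) ≈ -0.0957, g(-1) ≈ 0.5403, g(-1/3) ≈ 0.9450, g(1/3) ≈ 0.9450, g(1) ≈ 0.5403, g(5/3) ≈ -0.0957.
Sum = Δs · [g(-5/3) + g(-1) + g(-1/3) + ...].
Sum ≈ 1.8527.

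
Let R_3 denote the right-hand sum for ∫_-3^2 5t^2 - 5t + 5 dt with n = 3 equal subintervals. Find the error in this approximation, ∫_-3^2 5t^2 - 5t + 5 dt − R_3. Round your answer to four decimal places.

30.0926

Exact integral: ∫_-3^2 f(t) dt ≈ 95.833333.
R_3 ≈ 65.740741.
Error ≈ 95.833333 − 65.740741 ≈ 30.0926.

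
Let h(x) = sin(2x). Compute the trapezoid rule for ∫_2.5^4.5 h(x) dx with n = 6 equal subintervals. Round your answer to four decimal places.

0.5751

Δx = (4.5 − 2.5)/6 = 1/3.
h(2.5) ≈ -0.9589, h(17/6) ≈ -0.5782, h(19/6) ≈ 0.0501, h(3.5) ≈ 0.6570, h(23/6) ≈ 0.9825, h(25/6) ≈ 0.8873, h(4.5) ≈ 0.4121.
T_6 = (Δx/2)·[h(x_0) + 2h(x_1) + ... + 2h(x_{5}) + h(x_6)].
Sum ≈ 0.5751.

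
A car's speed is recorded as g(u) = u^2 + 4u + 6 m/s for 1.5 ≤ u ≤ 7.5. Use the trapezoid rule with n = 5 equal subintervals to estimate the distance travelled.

284.94

Δu = (7.5 − 1.5)/5 = 1.2.
g(1.5) = 14.25, g(2.7) = 24.09, g(3.9) = 36.81, g(5.1) = 52.41, g(6.3) = 70.89, g(7.5) = 92.25.
T_5 = (Δu/2)·[g(u_0) + 2g(u_1) + ... + 2g(u_{4}) + g(u_5)].
Sum = 284.94.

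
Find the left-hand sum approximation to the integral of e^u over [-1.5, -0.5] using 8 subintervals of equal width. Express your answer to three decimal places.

0.360

Δu = (-0.5 − (-1.5))/8 = 0.125.
Left endpoints: -1.5, -1.375, -1.25, -1.125, -1, -0.875, -0.75, -0.625.
f(-1.5) ≈ 0.223, f(-1.375) ≈ 0.253, f(-1.25) ≈ 0.287, f(-1.125) ≈ 0.325, f(-1) ≈ 0.368, f(-0.875) ≈ 0.417, f(-0.75) ≈ 0.472, f(-0.625) ≈ 0.535.
Sum = Δu · [f(-1.5) + f(-1.375) + f(-1.25) + ...].
Sum ≈ 0.360.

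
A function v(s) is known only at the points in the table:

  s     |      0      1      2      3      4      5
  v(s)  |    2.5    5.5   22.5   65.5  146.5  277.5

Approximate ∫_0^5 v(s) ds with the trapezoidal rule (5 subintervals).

Δs = 1.
T_5 = (1/2)·[2.5 + 2·5.5 + 2·22.5 + 2·65.5 + 2·146.5 + 277.5] = 380.

380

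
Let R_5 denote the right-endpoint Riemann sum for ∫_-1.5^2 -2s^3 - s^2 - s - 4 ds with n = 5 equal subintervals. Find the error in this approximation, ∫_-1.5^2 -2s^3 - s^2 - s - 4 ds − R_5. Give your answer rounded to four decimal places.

10.5146

Exact integral: ∫_-1.5^2 f(s) ds ≈ -24.135417.
R_5 = -34.65.
Error ≈ -24.135417 − (-34.65) ≈ 10.5146.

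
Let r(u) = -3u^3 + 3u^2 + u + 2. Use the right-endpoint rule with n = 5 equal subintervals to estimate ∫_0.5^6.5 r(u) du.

-1487.19

Δu = (6.5 − 0.5)/5 = 1.2.
Right endpoints: 1.7, 2.9, 4.1, 5.3, 6.5.
r(1.7) = -2.369, r(2.9) = -43.037, r(4.1) = -150.233, r(5.3) = -355.061, r(6.5) = -688.625.
Sum = Δu · [r(1.7) + r(2.9) + r(4.1) + r(5.3) + r(6.5)].
Sum = -1487.19.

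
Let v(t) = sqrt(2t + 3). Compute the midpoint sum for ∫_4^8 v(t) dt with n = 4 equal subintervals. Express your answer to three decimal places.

Δt = (8 − 4)/4 = 1.
Midpoints: 4.5, 5.5, 6.5, 7.5.
v(4.5) ≈ 3.464, v(5.5) ≈ 3.742, v(6.5) ≈ 4.000, v(7.5) ≈ 4.243.
Sum = Δt · [v(4.5) + v(5.5) + v(6.5) + v(7.5)].
Sum ≈ 15.448.

15.448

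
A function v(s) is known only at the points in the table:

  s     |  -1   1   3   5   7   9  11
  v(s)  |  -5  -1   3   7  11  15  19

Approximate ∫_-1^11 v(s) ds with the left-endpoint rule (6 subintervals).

Δs = 2.
Sum = 2·[(-5) + (-1) + 3 + 7 + 11 + 15] = 60.

60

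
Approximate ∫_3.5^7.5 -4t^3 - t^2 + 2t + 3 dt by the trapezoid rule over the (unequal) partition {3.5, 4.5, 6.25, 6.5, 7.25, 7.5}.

Subinterval widths: 1, 1.75, 0.25, 0.75, 0.25.
f(3.5) = -173.75, f(4.5) = -372.75, f(6.25) = -1000.125, f(6.5) = -1124.75, f(7.25) = -1559.375, f(7.5) = -1725.75.
On each subinterval the trapezoid contributes (Δt_i/2)·[f(t_{i-1}) + f(t_i)].
Sum = -3157.3125.

-3157.3125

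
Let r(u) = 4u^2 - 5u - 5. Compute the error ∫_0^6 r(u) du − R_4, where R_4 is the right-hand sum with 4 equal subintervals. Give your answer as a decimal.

Exact integral: ∫_0^6 r(u) du = 168.
R_4 = 262.5.
Error = 168 − 262.5 = -94.5.

-94.5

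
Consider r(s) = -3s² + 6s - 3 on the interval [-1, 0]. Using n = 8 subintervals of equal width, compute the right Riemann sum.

-6.4453125

Δs = (0 − (-1))/8 = 0.125.
Right endpoints: -0.875, -0.75, -0.625, -0.5, -0.375, -0.25, -0.125, 0.
r(-0.875) = -10.546875, r(-0.75) = -9.1875, r(-0.625) = -7.921875, r(-0.5) = -6.75, r(-0.375) = -5.671875, r(-0.25) = -4.6875, r(-0.125) = -3.796875, r(0) = -3.
Sum = Δs · [r(-0.875) + r(-0.75) + r(-0.625) + ...].
Sum = -6.4453125.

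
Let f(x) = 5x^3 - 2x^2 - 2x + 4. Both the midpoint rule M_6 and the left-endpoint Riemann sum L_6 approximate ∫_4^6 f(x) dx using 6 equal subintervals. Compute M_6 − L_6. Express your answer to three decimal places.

115.278

M_6 ≈ 1185.31481.
L_6 ≈ 1070.03704.
M_6 − L_6 ≈ 115.278.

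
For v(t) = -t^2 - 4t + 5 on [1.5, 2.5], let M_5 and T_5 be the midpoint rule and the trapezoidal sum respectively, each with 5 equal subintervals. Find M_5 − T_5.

0.01

M_5 = -7.08.
T_5 = -7.09.
M_5 − T_5 = 0.01.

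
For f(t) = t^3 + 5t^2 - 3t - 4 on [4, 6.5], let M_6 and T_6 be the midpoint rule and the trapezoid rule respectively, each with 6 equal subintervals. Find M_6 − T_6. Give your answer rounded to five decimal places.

M_6 ≈ 683.1817853.
T_6 ≈ 685.4333044.
M_6 − T_6 ≈ -2.25152.

-2.25152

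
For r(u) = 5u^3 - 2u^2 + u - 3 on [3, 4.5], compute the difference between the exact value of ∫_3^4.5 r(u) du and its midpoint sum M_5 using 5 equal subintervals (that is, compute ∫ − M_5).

Exact integral: ∫_3^4.5 r(u) du = 369.703125.
M_5 = 369.0928125.
Error = 369.703125 − 369.0928125 = 0.6103125.

0.6103125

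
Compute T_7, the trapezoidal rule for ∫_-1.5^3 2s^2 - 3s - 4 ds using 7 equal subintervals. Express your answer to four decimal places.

-7.2551

Δs = (3 − (-1.5))/7 = 9/14.
f(-1.5) = 5, f(-6/7) = 2/49, f(-3/14) = -160/49, f(3/7) = -241/49, f(15/14) = -241/49, f(12/7) = -160/49, f(33/14) = 2/49, f(3) = 5.
T_7 = (Δs/2)·[f(s_0) + 2f(s_1) + ... + 2f(s_{6}) + f(s_7)].
Sum ≈ -7.2551.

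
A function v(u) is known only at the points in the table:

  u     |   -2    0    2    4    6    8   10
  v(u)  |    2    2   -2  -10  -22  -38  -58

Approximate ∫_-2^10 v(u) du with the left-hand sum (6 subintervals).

-136

Δu = 2.
Sum = 2·[2 + 2 + (-2) + (-10) + (-22) + (-38)] = -136.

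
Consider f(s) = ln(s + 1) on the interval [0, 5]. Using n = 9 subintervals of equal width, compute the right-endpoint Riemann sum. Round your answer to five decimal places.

6.22708

Δs = (5 − 0)/9 = 5/9.
Right endpoints: 5/9, 10/9, 5/3, 20/9, 25/9, 10/3, 35/9, 40/9, 5.
f(5/9) ≈ 0.44183, f(10/9) ≈ 0.74721, f(5/3) ≈ 0.98083, f(20/9) ≈ 1.17007, f(25/9) ≈ 1.32914, f(10/3) ≈ 1.46634, f(35/9) ≈ 1.58697, f(40/9) ≈ 1.69460, f(5) ≈ 1.79176.
Sum = Δs · [f(5/9) + f(10/9) + f(5/3) + ...].
Sum ≈ 6.22708.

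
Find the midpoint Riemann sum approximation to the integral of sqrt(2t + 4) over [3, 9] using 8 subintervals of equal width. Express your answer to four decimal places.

23.8579

Δt = (9 − 3)/8 = 0.75.
Midpoints: 3.375, 4.125, 4.875, 5.625, 6.375, 7.125, 7.875, 8.625.
f(3.375) ≈ 3.2787, f(4.125) ≈ 3.5000, f(4.875) ≈ 3.7081, f(5.625) ≈ 3.9051, f(6.375) ≈ 4.0927, f(7.125) ≈ 4.2720, f(7.875) ≈ 4.4441, f(8.625) ≈ 4.6098.
Sum = Δt · [f(3.375) + f(4.125) + f(4.875) + ...].
Sum ≈ 23.8579.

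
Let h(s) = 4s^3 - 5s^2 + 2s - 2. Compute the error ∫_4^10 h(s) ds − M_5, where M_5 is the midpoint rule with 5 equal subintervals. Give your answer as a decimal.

56.88

Exact integral: ∫_4^10 h(s) ds = 8256.
M_5 = 8199.12.
Error = 8256 − 8199.12 = 56.88.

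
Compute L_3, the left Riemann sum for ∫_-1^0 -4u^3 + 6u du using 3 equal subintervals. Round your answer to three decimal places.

-2.222

Δu = (0 − (-1))/3 = 1/3.
Left endpoints: -1, -2/3, -1/3.
f(-1) = -2, f(-2/3) = -76/27, f(-1/3) = -50/27.
Sum = Δu · [f(-1) + f(-2/3) + f(-1/3)].
Sum ≈ -2.222.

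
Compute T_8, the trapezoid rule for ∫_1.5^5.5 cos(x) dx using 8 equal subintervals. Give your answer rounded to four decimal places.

Δx = (5.5 − 1.5)/8 = 0.5.
f(1.5) ≈ 0.0707, f(2) ≈ -0.4161, f(2.5) ≈ -0.8011, f(3) ≈ -0.9900, f(3.5) ≈ -0.9365, f(4) ≈ -0.6536, f(4.5) ≈ -0.2108, f(5) ≈ 0.2837, f(5.5) ≈ 0.7087.
T_8 = (Δx/2)·[f(x_0) + 2f(x_1) + ... + 2f(x_{7}) + f(x_8)].
Sum ≈ -1.6674.

-1.6674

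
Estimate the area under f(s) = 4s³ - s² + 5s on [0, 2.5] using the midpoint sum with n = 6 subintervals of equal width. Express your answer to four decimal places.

Δs = (2.5 − 0)/6 = 5/12.
Midpoints: 5/24, 0.625, 25/24, 35/24, 1.875, 55/24.
f(5/24) = 3575/3456, f(0.625) = 3.7109375, f(25/24) = 29875/3456, f(35/24) = 60725/3456, f(1.875) = 32.2265625, f(55/24) = 187825/3456.
Sum = Δs · [f(5/24) + f(0.625) + f(25/24) + ...].
Sum ≈ 48.9728.

48.9728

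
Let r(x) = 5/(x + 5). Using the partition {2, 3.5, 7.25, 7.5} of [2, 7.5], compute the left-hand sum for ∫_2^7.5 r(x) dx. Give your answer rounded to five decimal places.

3.37935

Subinterval widths: 1.5, 3.75, 0.25.
Left endpoints: 2, 3.5, 7.25.
r(2) = 5/7, r(3.5) = 10/17, r(7.25) = 20/49.
Sum = Σ Δx_i · r(x_i).
Sum ≈ 3.37935.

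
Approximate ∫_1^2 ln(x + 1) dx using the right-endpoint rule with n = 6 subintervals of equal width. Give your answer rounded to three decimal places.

Δx = (2 − 1)/6 = 1/6.
Right endpoints: 7/6, 4/3, 1.5, 5/3, 11/6, 2.
f(7/6) ≈ 0.773, f(4/3) ≈ 0.847, f(1.5) ≈ 0.916, f(5/3) ≈ 0.981, f(11/6) ≈ 1.041, f(2) ≈ 1.099.
Sum = Δx · [f(7/6) + f(4/3) + f(1.5) + ...].
Sum ≈ 0.943.

0.943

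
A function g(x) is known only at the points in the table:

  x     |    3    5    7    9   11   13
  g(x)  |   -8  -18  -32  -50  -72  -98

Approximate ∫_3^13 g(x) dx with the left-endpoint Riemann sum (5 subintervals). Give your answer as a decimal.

-360

Δx = 2.
Sum = 2·[(-8) + (-18) + (-32) + (-50) + (-72)] = -360.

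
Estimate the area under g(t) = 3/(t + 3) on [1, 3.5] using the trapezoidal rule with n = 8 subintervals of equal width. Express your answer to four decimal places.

Δt = (3.5 − 1)/8 = 0.3125.
g(1) = 0.75, g(1.3125) = 16/23, g(1.625) = 24/37, g(1.9375) = 48/79, g(2.25) = 4/7, g(2.5625) = 48/89, g(2.875) = 24/47, g(3.1875) = 16/33, g(3.5) = 6/13.
T_8 = (Δt/2)·[g(t_0) + 2g(t_1) + ... + 2g(t_{7}) + g(t_8)].
Sum ≈ 1.4575.

1.4575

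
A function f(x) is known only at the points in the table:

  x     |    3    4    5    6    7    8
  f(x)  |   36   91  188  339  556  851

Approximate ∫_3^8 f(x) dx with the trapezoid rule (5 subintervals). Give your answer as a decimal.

1617.5

Δx = 1.
T_5 = (1/2)·[36 + 2·91 + 2·188 + 2·339 + 2·556 + 851] = 1617.5.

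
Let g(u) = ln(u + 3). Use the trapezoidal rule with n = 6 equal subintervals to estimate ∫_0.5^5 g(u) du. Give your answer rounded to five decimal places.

Δu = (5 − 0.5)/6 = 0.75.
g(0.5) ≈ 1.25276, g(1.25) ≈ 1.44692, g(2) ≈ 1.60944, g(2.75) ≈ 1.74920, g(3.5) ≈ 1.87180, g(4.25) ≈ 1.98100, g(5) ≈ 2.07944.
T_6 = (Δu/2)·[g(u_0) + 2g(u_1) + ... + 2g(u_{5}) + g(u_6)].
Sum ≈ 7.74335.

7.74335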